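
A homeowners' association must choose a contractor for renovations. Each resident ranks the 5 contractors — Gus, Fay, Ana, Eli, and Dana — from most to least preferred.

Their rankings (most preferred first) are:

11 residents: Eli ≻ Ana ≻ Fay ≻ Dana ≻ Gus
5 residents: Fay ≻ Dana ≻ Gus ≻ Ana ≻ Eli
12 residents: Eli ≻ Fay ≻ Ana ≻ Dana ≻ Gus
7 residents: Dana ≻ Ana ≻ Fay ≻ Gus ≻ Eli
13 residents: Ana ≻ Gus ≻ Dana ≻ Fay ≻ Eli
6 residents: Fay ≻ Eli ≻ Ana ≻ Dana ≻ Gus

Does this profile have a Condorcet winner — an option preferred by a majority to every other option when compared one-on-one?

No

Head-to-head results (54 voters total):
Gus vs Fay: Fay wins 41–13.
Gus vs Ana: Ana wins 49–5.
Gus vs Eli: Eli wins 29–25.
Gus vs Dana: Dana wins 41–13.
Fay vs Ana: Ana wins 31–23.
Fay vs Eli: Fay wins 31–23.
Fay vs Dana: Fay wins 34–20.
Ana vs Eli: Eli wins 29–25.
Ana vs Dana: Ana wins 42–12.
Eli vs Dana: Eli wins 29–25.
No candidate beats all others: Fay beats Eli beats Ana beats Fay, a majority cycle.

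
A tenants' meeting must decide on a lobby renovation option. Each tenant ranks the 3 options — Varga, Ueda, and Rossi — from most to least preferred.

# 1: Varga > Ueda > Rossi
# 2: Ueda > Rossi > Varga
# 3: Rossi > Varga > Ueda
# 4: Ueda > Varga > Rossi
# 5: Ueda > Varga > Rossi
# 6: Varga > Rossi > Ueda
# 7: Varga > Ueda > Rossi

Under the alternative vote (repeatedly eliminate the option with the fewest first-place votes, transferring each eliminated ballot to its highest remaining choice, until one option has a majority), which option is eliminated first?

Rossi

Round 1: Varga 3, Ueda 3, Rossi 1. Rossi has the fewest and is eliminated.
Round 2: Varga 4, Ueda 3. Varga has a majority.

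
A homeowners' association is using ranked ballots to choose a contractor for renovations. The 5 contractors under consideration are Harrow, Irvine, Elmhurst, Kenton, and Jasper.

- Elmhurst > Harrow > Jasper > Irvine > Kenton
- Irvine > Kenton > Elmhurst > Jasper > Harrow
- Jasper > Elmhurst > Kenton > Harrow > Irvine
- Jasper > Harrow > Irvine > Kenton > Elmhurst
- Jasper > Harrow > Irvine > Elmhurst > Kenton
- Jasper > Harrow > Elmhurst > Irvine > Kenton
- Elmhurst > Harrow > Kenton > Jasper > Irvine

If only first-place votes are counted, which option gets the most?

First-place vote totals:
  Harrow: 0
  Irvine: 1
  Elmhurst: 2
  Kenton: 0
  Jasper: 4
Jasper has the most first-place votes.

Jasper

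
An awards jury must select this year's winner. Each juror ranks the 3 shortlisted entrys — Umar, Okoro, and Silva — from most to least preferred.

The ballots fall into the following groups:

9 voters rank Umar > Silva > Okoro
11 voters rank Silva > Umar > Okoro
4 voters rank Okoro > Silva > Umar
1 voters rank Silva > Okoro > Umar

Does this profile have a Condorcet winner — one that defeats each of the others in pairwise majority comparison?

Yes

Head-to-head results (25 voters total):
Umar vs Okoro: Umar wins 20–5.
Umar vs Silva: Silva wins 16–9.
Okoro vs Silva: Silva wins 21–4.
Silva beats each rival — Umar (16–9), Okoro (21–4) — so Silva is the Condorcet winner.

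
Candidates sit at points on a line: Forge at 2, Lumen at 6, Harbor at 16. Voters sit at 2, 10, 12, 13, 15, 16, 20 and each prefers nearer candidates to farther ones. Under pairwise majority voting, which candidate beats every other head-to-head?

With single-peaked preferences on a line, the Condorcet winner is the candidate closest to the median voter.
The median voter (position 13) is closest to Harbor at 16.
Check: Harbor vs Lumen — voters closer to Harbor: 5 of 7.

Harbor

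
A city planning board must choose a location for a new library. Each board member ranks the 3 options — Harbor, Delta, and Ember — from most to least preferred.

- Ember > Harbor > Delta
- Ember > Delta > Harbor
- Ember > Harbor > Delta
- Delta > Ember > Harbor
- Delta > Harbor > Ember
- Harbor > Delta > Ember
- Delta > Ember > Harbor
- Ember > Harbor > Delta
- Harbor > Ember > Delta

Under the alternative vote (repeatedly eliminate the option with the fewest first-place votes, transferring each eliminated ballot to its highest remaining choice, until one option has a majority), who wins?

Ember

Round 1: Ember 4, Delta 3, Harbor 2. Harbor has the fewest and is eliminated.
Round 2: Ember 5, Delta 4. Ember has a majority.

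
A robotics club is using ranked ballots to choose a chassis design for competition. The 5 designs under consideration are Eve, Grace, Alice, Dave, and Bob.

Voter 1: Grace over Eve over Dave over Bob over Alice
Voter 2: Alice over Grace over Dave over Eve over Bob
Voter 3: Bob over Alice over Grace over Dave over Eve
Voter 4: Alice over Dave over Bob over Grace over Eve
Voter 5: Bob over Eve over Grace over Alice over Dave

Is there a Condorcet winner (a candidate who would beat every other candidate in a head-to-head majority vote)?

Head-to-head results (5 voters total):
Eve vs Grace: Grace wins 4–1.
Eve vs Alice: Alice wins 3–2.
Eve vs Dave: Dave wins 3–2.
Eve vs Bob: Bob wins 3–2.
Grace vs Alice: Alice wins 3–2.
Grace vs Dave: Grace wins 4–1.
Grace vs Bob: Bob wins 3–2.
Alice vs Dave: Alice wins 4–1.
Alice vs Bob: Bob wins 3–2.
Dave vs Bob: Dave wins 3–2.
No candidate beats all others: Grace beats Dave beats Bob beats Grace, a majority cycle.

No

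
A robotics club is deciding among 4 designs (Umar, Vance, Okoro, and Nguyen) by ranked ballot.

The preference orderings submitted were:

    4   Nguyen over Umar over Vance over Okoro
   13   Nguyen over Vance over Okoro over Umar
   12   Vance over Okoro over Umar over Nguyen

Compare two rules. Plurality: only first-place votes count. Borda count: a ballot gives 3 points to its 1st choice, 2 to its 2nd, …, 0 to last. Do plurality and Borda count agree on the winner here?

No

Plurality first-place counts: Umar 0, Vance 12, Okoro 0, Nguyen 17 → Nguyen.
Borda totals: Umar 20, Vance 66, Okoro 37, Nguyen 51 → Vance.
The two rules disagree: plurality picks Nguyen, Borda picks Vance.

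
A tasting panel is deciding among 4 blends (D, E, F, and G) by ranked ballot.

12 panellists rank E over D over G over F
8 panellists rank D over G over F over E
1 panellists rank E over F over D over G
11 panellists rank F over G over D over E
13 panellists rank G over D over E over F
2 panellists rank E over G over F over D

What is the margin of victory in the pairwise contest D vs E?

Ballots ranking D above E: 8+11+13 = 32.
Ballots ranking E above D: 12+1+2 = 15.
D wins 32–15, a margin of 17.

17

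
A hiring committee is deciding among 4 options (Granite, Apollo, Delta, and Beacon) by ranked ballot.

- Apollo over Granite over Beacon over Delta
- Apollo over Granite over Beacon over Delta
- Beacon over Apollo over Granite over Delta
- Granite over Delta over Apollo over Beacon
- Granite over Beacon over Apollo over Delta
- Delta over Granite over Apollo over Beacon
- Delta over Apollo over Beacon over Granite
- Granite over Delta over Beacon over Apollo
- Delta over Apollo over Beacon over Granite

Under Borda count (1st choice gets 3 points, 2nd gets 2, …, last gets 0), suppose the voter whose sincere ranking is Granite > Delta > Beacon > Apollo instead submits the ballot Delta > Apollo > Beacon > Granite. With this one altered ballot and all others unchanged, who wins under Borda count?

Borda totals with the altered ballot: Granite 13, Apollo 17, Delta 14, Beacon 10.
The switch changes the winner from Granite to Apollo.

Apollo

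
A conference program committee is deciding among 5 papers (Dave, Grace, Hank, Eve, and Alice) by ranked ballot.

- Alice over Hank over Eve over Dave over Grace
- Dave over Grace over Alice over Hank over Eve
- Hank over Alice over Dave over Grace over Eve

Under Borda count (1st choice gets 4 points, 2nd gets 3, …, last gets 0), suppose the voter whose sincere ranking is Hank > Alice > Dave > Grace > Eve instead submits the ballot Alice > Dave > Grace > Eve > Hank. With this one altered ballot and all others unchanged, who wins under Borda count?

Borda totals with the altered ballot: Dave 8, Grace 5, Hank 4, Eve 3, Alice 10.
The winner is unchanged: still Alice.

Alice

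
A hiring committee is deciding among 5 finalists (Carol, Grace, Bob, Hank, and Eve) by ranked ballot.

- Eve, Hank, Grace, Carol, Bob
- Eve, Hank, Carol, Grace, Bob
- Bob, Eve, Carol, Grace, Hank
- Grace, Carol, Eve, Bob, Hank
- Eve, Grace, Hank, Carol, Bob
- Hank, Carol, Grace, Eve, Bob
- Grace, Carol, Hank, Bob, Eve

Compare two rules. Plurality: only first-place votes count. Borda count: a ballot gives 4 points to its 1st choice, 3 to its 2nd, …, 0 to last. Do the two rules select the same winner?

Plurality first-place counts: Carol 0, Grace 2, Bob 1, Hank 1, Eve 3 → Eve.
Borda totals: Carol 15, Grace 17, Bob 6, Hank 14, Eve 18 → Eve.
The two rules agree on Eve.

Yes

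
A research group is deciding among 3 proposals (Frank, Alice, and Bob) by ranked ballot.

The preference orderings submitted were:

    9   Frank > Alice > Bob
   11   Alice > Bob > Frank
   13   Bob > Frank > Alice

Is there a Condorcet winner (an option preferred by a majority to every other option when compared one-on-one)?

No

Head-to-head results (33 voters total):
Frank vs Alice: Frank wins 22–11.
Frank vs Bob: Bob wins 24–9.
Alice vs Bob: Alice wins 20–13.
No candidate beats all others: Frank beats Alice beats Bob beats Frank, a majority cycle.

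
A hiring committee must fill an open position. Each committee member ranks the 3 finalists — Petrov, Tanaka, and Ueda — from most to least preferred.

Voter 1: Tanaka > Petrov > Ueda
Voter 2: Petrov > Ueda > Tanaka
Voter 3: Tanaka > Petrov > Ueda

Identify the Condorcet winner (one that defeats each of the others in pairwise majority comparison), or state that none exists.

Head-to-head results (3 voters total):
Petrov vs Tanaka: Tanaka wins 2–1.
Petrov vs Ueda: Petrov wins 3–0.
Tanaka vs Ueda: Tanaka wins 2–1.
Tanaka beats each rival — Petrov (2–1), Ueda (2–1) — so Tanaka is the Condorcet winner.

Tanaka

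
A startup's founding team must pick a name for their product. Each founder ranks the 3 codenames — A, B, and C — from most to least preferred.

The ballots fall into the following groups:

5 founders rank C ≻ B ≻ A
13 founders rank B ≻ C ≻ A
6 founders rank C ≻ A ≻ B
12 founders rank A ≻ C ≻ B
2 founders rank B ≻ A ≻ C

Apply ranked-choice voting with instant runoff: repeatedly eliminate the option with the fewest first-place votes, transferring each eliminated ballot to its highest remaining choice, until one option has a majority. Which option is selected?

Round 1: B 15, A 12, C 11. C has the fewest and is eliminated.
Round 2: B 20, A 18. B has a majority.

B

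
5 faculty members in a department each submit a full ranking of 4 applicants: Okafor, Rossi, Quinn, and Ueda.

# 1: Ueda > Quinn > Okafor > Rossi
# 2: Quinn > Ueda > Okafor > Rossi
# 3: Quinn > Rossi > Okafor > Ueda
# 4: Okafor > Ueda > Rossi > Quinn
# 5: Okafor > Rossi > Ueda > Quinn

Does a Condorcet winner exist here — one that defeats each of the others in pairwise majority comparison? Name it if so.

Head-to-head results (5 voters total):
Okafor vs Rossi: Okafor wins 4–1.
Okafor vs Quinn: Quinn wins 3–2.
Okafor vs Ueda: Okafor wins 3–2.
Rossi vs Quinn: Quinn wins 3–2.
Rossi vs Ueda: Ueda wins 3–2.
Quinn vs Ueda: Ueda wins 3–2.
No candidate beats all others: Okafor beats Ueda beats Quinn beats Okafor, a majority cycle.

None — there is no Condorcet winner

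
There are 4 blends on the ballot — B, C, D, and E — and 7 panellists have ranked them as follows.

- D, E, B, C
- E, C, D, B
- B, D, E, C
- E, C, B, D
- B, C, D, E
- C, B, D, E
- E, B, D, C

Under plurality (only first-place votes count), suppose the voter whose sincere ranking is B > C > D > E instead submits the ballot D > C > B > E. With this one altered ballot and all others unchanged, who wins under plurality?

E

First-place totals with the altered ballot: B 1, C 1, D 2, E 3.
The winner is unchanged: still E.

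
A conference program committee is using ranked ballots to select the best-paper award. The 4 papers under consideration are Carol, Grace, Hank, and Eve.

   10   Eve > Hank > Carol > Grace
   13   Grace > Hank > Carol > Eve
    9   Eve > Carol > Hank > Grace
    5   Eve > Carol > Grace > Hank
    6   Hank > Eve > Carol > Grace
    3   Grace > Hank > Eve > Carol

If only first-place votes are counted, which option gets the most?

First-place vote totals:
  Carol: 0
  Grace: 16
  Hank: 6
  Eve: 24
Eve has the most first-place votes.

Eve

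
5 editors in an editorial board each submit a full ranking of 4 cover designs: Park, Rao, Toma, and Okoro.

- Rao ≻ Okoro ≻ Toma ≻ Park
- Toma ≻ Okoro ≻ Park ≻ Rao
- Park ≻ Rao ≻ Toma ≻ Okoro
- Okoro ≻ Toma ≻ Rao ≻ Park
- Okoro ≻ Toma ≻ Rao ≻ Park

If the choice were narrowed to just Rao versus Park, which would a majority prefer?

Ballots ranking Rao above Park: 3.
Ballots ranking Park above Rao: 2.
Rao wins the head-to-head, 3–2.

Rao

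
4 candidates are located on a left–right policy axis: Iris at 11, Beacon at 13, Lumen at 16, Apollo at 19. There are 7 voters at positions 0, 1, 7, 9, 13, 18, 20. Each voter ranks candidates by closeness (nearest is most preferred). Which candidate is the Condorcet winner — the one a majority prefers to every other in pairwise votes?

Iris

With single-peaked preferences on a line, the Condorcet winner is the candidate closest to the median voter.
The median voter (position 9) is closest to Iris at 11.
Check: Iris vs Apollo — voters closer to Iris: 5 of 7.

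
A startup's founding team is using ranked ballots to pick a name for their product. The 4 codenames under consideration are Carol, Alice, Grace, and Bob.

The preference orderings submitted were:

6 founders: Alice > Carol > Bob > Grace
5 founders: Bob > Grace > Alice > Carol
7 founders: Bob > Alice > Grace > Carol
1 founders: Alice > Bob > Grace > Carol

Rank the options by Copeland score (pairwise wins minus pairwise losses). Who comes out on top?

Bob

Pairwise results:
  Carol vs Alice: Alice wins 19–0.
  Carol vs Grace: Grace wins 13–6.
  Carol vs Bob: Bob wins 13–6.
  Alice vs Grace: Alice wins 14–5.
  Alice vs Bob: Bob wins 12–7.
  Grace vs Bob: Bob wins 19–0.
Copeland scores (wins − losses):
  Carol: 0 − 3 = -3
  Alice: 2 − 1 = 1
  Grace: 1 − 2 = -1
  Bob: 3 − 0 = 3
Bob has the best Copeland score.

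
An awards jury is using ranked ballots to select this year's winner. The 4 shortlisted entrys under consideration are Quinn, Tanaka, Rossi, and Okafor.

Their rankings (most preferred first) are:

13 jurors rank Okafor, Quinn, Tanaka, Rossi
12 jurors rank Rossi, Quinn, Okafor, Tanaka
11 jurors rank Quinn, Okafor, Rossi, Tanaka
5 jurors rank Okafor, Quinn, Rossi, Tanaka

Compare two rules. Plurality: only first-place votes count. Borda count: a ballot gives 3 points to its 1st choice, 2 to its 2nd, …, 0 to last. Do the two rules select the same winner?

No

Plurality first-place counts: Quinn 11, Tanaka 0, Rossi 12, Okafor 18 → Okafor.
Borda totals: Quinn 93, Tanaka 13, Rossi 52, Okafor 88 → Quinn.
The two rules disagree: plurality picks Okafor, Borda picks Quinn.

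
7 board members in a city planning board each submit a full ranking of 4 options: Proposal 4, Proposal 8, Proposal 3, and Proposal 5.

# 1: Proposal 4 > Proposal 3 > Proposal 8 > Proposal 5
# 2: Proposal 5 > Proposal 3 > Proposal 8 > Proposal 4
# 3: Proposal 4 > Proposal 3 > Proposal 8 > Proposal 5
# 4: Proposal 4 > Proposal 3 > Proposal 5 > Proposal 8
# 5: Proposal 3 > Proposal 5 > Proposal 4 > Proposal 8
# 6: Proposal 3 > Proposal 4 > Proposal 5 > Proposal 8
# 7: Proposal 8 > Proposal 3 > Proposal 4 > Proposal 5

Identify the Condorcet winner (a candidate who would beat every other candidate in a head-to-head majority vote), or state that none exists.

Head-to-head results (7 voters total):
Proposal 4 vs Proposal 8: Proposal 4 wins 5–2.
Proposal 4 vs Proposal 3: Proposal 3 wins 4–3.
Proposal 4 vs Proposal 5: Proposal 4 wins 5–2.
Proposal 8 vs Proposal 3: Proposal 3 wins 6–1.
Proposal 8 vs Proposal 5: Proposal 5 wins 4–3.
Proposal 3 vs Proposal 5: Proposal 3 wins 6–1.
Proposal 3 beats each rival — Proposal 4 (4–3), Proposal 8 (6–1), Proposal 5 (6–1) — so Proposal 3 is the Condorcet winner.

Proposal 3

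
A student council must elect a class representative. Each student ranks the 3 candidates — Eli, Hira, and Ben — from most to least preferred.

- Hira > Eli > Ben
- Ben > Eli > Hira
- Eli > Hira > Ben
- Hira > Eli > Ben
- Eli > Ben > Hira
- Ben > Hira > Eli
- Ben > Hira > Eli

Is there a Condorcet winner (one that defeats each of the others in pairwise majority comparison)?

Head-to-head results (7 voters total):
Eli vs Hira: Hira wins 4–3.
Eli vs Ben: Eli wins 4–3.
Hira vs Ben: Ben wins 4–3.
No candidate beats all others: Eli beats Ben beats Hira beats Eli, a majority cycle.

No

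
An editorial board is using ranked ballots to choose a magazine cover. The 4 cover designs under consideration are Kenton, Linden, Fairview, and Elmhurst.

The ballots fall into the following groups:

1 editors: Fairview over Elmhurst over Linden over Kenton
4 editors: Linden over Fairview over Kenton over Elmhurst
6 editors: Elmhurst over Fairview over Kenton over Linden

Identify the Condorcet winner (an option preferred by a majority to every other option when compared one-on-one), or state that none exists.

Elmhurst

Head-to-head results (11 voters total):
Kenton vs Linden: Kenton wins 6–5.
Kenton vs Fairview: Fairview wins 11–0.
Kenton vs Elmhurst: Elmhurst wins 7–4.
Linden vs Fairview: Fairview wins 7–4.
Linden vs Elmhurst: Elmhurst wins 7–4.
Fairview vs Elmhurst: Elmhurst wins 6–5.
Elmhurst beats each rival — Kenton (7–4), Linden (7–4), Fairview (6–5) — so Elmhurst is the Condorcet winner.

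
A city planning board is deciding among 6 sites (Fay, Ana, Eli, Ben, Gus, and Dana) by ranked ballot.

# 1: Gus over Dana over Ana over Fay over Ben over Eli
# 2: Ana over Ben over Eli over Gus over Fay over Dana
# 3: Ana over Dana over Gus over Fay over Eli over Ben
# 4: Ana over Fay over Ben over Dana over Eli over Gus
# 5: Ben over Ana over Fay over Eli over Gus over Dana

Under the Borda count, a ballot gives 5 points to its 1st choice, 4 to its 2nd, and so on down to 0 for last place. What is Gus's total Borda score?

11

Borda scores:
  Fay: 2 + 1 + 2 + 4 + 3 = 12
  Ana: 3 + 5 + 5 + 5 + 4 = 22
  Eli: 0 + 3 + 1 + 1 + 2 = 7
  Ben: 1 + 4 + 0 + 3 + 5 = 13
  Gus: 5 + 2 + 3 + 0 + 1 = 11
  Dana: 4 + 0 + 4 + 2 + 0 = 10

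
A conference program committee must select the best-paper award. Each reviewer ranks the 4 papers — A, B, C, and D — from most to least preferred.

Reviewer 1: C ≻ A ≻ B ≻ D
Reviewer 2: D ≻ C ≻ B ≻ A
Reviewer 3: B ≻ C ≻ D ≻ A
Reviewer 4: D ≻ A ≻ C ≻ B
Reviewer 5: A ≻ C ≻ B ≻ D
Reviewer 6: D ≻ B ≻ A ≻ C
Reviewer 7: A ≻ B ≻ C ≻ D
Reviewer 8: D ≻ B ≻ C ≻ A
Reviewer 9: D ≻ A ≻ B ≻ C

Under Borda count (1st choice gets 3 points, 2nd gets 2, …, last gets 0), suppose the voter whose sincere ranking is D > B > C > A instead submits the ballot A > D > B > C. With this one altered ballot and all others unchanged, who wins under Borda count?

A

Borda totals with the altered ballot: A 16, B 12, C 11, D 15.
The switch changes the winner from D to A.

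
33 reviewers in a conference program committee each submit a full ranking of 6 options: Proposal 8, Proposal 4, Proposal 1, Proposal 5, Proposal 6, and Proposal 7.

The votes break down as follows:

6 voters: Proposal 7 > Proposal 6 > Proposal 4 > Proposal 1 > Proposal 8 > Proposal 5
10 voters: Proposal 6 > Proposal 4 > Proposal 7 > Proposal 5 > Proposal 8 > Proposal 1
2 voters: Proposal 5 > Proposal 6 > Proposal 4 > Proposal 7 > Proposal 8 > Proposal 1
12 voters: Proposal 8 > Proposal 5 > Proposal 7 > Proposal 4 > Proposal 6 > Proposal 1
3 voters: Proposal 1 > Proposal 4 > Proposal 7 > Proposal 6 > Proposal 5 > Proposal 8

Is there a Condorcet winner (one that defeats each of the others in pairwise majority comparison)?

Yes

Head-to-head results (33 voters total):
Proposal 8 vs Proposal 4: Proposal 4 wins 21–12.
Proposal 8 vs Proposal 1: Proposal 8 wins 24–9.
Proposal 8 vs Proposal 5: Proposal 8 wins 18–15.
Proposal 8 vs Proposal 6: Proposal 6 wins 21–12.
Proposal 8 vs Proposal 7: Proposal 7 wins 21–12.
Proposal 4 vs Proposal 1: Proposal 4 wins 30–3.
Proposal 4 vs Proposal 5: Proposal 4 wins 19–14.
Proposal 4 vs Proposal 6: Proposal 6 wins 18–15.
Proposal 4 vs Proposal 7: Proposal 7 wins 18–15.
Proposal 1 vs Proposal 5: Proposal 5 wins 24–9.
Proposal 1 vs Proposal 6: Proposal 6 wins 30–3.
Proposal 1 vs Proposal 7: Proposal 7 wins 30–3.
Proposal 5 vs Proposal 6: Proposal 6 wins 19–14.
Proposal 5 vs Proposal 7: Proposal 7 wins 19–14.
Proposal 6 vs Proposal 7: Proposal 7 wins 21–12.
Proposal 7 beats each rival — Proposal 8 (21–12), Proposal 4 (18–15), Proposal 1 (30–3), Proposal 5 (19–14), Proposal 6 (21–12) — so Proposal 7 is the Condorcet winner.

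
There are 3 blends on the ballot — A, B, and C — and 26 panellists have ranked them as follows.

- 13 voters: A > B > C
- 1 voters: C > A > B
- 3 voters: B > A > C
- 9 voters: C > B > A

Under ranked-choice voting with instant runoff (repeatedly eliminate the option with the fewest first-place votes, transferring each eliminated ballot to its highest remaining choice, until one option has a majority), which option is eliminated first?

Round 1: A 13, C 10, B 3. B has the fewest and is eliminated.
Round 2: A 16, C 10. A has a majority.

B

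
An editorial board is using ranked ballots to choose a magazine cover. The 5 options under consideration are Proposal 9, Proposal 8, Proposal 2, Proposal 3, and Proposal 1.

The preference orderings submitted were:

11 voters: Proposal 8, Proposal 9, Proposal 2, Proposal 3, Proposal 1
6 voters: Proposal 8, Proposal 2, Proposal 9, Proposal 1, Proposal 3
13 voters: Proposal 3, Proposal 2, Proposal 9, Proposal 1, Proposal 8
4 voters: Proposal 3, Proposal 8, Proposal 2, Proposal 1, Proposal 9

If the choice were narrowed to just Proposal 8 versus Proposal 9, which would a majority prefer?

Proposal 8

Ballots ranking Proposal 8 above Proposal 9: 11+6+4 = 21.
Ballots ranking Proposal 9 above Proposal 8: 13.
Proposal 8 wins the head-to-head, 21–13.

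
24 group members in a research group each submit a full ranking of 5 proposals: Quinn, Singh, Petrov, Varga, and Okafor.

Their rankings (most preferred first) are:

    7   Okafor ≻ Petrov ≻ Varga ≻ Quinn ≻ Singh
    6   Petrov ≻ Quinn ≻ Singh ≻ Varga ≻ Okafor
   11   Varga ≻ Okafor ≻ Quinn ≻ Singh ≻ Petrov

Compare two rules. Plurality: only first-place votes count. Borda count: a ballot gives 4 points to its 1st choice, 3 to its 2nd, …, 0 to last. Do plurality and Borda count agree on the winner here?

Yes

Plurality first-place counts: Quinn 0, Singh 0, Petrov 6, Varga 11, Okafor 7 → Varga.
Borda totals: Quinn 47, Singh 23, Petrov 45, Varga 64, Okafor 61 → Varga.
The two rules agree on Varga.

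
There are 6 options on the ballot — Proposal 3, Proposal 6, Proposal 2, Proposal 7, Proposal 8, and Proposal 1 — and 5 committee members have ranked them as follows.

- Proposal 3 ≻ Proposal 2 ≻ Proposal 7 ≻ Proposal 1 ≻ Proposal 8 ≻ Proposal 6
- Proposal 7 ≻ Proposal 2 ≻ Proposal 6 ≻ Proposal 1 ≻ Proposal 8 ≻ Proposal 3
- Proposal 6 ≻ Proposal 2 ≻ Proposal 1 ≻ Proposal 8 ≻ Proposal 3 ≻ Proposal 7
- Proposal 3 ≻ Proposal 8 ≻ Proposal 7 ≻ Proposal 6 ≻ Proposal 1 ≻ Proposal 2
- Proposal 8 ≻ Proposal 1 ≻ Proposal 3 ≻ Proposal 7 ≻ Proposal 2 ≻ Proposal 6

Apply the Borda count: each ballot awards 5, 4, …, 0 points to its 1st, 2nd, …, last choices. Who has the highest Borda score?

Proposal 3

Borda scores:
  Proposal 3: 5 + 0 + 1 + 5 + 3 = 14
  Proposal 6: 0 + 3 + 5 + 2 + 0 = 10
  Proposal 2: 4 + 4 + 4 + 0 + 1 = 13
  Proposal 7: 3 + 5 + 0 + 3 + 2 = 13
  Proposal 8: 1 + 1 + 2 + 4 + 5 = 13
  Proposal 1: 2 + 2 + 3 + 1 + 4 = 12
Proposal 3 has the highest total.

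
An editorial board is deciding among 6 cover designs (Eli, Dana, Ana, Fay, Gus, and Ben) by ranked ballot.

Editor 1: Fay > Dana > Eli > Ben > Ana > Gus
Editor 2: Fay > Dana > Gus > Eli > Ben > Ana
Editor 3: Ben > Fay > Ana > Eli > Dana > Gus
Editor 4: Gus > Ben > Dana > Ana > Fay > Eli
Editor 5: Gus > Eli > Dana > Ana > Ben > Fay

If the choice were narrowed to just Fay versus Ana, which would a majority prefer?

Ballots ranking Fay above Ana: 3.
Ballots ranking Ana above Fay: 2.
Fay wins the head-to-head, 3–2.

Fay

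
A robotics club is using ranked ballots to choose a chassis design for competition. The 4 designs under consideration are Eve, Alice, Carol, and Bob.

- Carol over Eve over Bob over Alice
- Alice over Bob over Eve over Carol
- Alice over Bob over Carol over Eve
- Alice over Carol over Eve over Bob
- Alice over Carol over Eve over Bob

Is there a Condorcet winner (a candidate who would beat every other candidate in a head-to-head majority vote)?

Head-to-head results (5 voters total):
Eve vs Alice: Alice wins 4–1.
Eve vs Carol: Carol wins 4–1.
Eve vs Bob: Eve wins 3–2.
Alice vs Carol: Alice wins 4–1.
Alice vs Bob: Alice wins 4–1.
Carol vs Bob: Carol wins 3–2.
Alice beats each rival — Eve (4–1), Carol (4–1), Bob (4–1) — so Alice is the Condorcet winner.

Yes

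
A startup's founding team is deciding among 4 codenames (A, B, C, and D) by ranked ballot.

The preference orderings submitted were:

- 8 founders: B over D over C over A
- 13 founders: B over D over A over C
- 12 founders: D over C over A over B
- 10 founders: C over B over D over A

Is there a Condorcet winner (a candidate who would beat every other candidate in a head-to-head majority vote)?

Head-to-head results (43 voters total):
A vs B: B wins 31–12.
A vs C: C wins 30–13.
A vs D: D wins 43–0.
B vs C: C wins 22–21.
B vs D: B wins 31–12.
C vs D: D wins 33–10.
No candidate beats all others: B beats D beats C beats B, a majority cycle.

No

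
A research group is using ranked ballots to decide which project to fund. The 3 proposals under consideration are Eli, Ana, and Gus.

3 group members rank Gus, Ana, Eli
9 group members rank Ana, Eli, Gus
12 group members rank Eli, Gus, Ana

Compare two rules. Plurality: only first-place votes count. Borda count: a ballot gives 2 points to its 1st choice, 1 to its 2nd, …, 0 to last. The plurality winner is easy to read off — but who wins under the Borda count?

Plurality first-place counts: Eli 12, Ana 9, Gus 3 → Eli.
Borda totals: Eli 33, Ana 21, Gus 18 → Eli.

Eli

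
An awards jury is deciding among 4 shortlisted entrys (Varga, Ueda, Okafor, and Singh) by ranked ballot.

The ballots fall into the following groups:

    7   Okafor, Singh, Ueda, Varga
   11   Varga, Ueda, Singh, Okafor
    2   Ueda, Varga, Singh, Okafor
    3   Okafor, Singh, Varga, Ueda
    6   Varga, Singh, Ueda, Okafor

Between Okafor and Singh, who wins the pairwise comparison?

Singh

Ballots ranking Okafor above Singh: 7+3 = 10.
Ballots ranking Singh above Okafor: 11+2+6 = 19.
Singh wins the head-to-head, 19–10.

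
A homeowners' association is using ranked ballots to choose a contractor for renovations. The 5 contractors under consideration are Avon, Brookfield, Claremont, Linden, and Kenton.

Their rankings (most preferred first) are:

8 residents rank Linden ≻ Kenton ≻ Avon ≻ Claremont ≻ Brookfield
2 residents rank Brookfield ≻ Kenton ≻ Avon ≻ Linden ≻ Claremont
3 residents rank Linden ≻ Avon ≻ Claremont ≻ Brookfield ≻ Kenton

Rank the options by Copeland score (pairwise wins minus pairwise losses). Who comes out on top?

Linden

Pairwise results:
  Avon vs Brookfield: Avon wins 11–2.
  Avon vs Claremont: Avon wins 13–0.
  Avon vs Linden: Linden wins 11–2.
  Avon vs Kenton: Kenton wins 10–3.
  Brookfield vs Claremont: Claremont wins 11–2.
  Brookfield vs Linden: Linden wins 11–2.
  Brookfield vs Kenton: Kenton wins 8–5.
  Claremont vs Linden: Linden wins 13–0.
  Claremont vs Kenton: Kenton wins 10–3.
  Linden vs Kenton: Linden wins 11–2.
Copeland scores (wins − losses):
  Avon: 2 − 2 = 0
  Brookfield: 0 − 4 = -4
  Claremont: 1 − 3 = -2
  Linden: 4 − 0 = 4
  Kenton: 3 − 1 = 2
Linden has the best Copeland score.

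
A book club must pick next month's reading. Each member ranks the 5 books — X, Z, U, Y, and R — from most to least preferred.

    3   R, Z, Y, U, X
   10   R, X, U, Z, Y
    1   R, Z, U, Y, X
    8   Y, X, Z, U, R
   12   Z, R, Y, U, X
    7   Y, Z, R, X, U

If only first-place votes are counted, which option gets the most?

Y

First-place vote totals:
  X: 0
  Z: 12
  U: 0
  Y: 15
  R: 14
Y has the most first-place votes.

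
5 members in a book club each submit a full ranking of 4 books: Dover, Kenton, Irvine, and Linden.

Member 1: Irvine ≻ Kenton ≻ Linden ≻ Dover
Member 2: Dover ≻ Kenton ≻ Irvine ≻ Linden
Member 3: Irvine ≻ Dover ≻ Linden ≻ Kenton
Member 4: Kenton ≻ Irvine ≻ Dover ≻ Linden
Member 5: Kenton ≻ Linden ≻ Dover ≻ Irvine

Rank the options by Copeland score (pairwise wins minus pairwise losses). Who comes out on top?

Kenton

Pairwise results:
  Dover vs Kenton: Kenton wins 3–2.
  Dover vs Irvine: Irvine wins 3–2.
  Dover vs Linden: Dover wins 3–2.
  Kenton vs Irvine: Kenton wins 3–2.
  Kenton vs Linden: Kenton wins 4–1.
  Irvine vs Linden: Irvine wins 4–1.
Copeland scores (wins − losses):
  Dover: 1 − 2 = -1
  Kenton: 3 − 0 = 3
  Irvine: 2 − 1 = 1
  Linden: 0 − 3 = -3
Kenton has the best Copeland score.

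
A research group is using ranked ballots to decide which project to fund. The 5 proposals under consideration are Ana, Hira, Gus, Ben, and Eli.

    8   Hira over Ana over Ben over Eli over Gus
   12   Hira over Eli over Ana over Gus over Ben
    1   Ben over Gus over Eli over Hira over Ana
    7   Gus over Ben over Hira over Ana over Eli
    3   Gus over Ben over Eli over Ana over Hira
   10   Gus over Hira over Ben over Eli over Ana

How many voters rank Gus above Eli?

21

Ballots ranking Gus above Eli: 1+7+3+10 = 21.
Ballots ranking Eli above Gus: 8+12 = 20.
So 21 of 41 voters prefer Gus to Eli.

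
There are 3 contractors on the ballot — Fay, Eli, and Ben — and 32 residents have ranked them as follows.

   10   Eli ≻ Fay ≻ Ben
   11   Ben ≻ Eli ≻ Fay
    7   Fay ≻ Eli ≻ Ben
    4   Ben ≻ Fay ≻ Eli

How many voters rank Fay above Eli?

Ballots ranking Fay above Eli: 7+4 = 11.
Ballots ranking Eli above Fay: 10+11 = 21.
So 11 of 32 voters prefer Fay to Eli.

11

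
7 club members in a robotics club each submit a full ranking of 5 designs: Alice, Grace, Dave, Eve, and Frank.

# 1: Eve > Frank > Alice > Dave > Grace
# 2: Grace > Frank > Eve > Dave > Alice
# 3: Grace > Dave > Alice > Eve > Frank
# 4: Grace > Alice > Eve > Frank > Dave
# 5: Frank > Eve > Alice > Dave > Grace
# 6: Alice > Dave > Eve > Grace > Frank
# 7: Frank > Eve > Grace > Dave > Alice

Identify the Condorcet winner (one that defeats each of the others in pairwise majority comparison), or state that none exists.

Eve

Head-to-head results (7 voters total):
Alice vs Grace: Grace wins 4–3.
Alice vs Dave: Alice wins 4–3.
Alice vs Eve: Eve wins 4–3.
Alice vs Frank: Frank wins 4–3.
Grace vs Dave: Grace wins 4–3.
Grace vs Eve: Eve wins 4–3.
Grace vs Frank: Grace wins 4–3.
Dave vs Eve: Eve wins 5–2.
Dave vs Frank: Frank wins 5–2.
Eve vs Frank: Eve wins 4–3.
Eve beats each rival — Alice (4–3), Grace (4–3), Dave (5–2), Frank (4–3) — so Eve is the Condorcet winner.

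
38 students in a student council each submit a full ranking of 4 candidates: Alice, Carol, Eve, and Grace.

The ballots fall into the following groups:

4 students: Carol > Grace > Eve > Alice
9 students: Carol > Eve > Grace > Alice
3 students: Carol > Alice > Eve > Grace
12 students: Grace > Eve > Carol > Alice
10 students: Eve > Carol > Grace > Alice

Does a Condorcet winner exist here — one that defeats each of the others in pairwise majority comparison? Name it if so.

Eve

Head-to-head results (38 voters total):
Alice vs Carol: Carol wins 38–0.
Alice vs Eve: Eve wins 35–3.
Alice vs Grace: Grace wins 35–3.
Carol vs Eve: Eve wins 22–16.
Carol vs Grace: Carol wins 26–12.
Eve vs Grace: Eve wins 22–16.
Eve beats each rival — Alice (35–3), Carol (22–16), Grace (22–16) — so Eve is the Condorcet winner.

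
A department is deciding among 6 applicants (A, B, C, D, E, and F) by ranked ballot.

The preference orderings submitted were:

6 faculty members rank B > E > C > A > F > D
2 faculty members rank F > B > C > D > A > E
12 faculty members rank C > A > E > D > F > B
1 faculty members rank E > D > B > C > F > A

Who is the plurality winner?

C

First-place vote totals:
  A: 0
  B: 6
  C: 12
  D: 0
  E: 1
  F: 2
C has the most first-place votes.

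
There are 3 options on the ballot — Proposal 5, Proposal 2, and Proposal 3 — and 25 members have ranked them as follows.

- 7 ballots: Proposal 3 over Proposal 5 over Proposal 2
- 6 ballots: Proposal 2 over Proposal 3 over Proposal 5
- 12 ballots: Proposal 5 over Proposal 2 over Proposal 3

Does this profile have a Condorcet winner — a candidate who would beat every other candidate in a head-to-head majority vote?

No

Head-to-head results (25 voters total):
Proposal 5 vs Proposal 2: Proposal 5 wins 19–6.
Proposal 5 vs Proposal 3: Proposal 3 wins 13–12.
Proposal 2 vs Proposal 3: Proposal 2 wins 18–7.
No candidate beats all others: Proposal 5 beats Proposal 2 beats Proposal 3 beats Proposal 5, a majority cycle.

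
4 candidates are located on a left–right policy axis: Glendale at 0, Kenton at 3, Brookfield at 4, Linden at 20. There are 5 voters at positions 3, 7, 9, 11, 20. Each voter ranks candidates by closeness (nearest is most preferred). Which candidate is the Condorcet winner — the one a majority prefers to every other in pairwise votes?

Brookfield

With single-peaked preferences on a line, the Condorcet winner is the candidate closest to the median voter.
The median voter (position 9) is closest to Brookfield at 4.
Check: Brookfield vs Kenton — voters closer to Brookfield: 4 of 5.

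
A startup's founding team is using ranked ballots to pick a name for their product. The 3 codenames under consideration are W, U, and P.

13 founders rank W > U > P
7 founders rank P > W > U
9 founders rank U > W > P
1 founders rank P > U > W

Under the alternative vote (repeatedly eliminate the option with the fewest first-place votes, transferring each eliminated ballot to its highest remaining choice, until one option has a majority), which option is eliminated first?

Round 1: W 13, U 9, P 8. P has the fewest and is eliminated.
Round 2: W 20, U 10. W has a majority.

P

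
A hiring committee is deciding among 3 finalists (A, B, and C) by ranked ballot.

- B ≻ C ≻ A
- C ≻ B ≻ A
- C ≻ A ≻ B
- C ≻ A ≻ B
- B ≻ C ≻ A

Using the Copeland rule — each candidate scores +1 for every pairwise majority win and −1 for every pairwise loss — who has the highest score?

C

Pairwise results:
  A vs B: B wins 3–2.
  A vs C: C wins 5–0.
  B vs C: C wins 3–2.
Copeland scores (wins − losses):
  A: 0 − 2 = -2
  B: 1 − 1 = 0
  C: 2 − 0 = 2
C has the best Copeland score.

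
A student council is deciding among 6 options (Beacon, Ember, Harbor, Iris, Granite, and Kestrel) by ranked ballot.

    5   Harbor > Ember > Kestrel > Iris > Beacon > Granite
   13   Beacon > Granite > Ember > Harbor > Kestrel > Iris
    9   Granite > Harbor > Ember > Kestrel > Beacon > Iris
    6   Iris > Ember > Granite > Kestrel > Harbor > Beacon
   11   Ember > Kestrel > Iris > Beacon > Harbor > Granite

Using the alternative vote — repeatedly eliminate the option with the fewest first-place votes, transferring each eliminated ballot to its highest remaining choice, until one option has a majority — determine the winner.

Round 1: Beacon 13, Ember 11, Granite 9, Iris 6, Harbor 5, Kestrel 0. Kestrel has the fewest and is eliminated.
Round 2: Beacon 13, Ember 11, Granite 9, Iris 6, Harbor 5. Harbor has the fewest and is eliminated.
Round 3: Ember 16, Beacon 13, Granite 9, Iris 6. Iris has the fewest and is eliminated.
Round 4: Ember 22, Beacon 13, Granite 9. Granite has the fewest and is eliminated.
Round 5: Ember 31, Beacon 13. Ember has a majority.

Ember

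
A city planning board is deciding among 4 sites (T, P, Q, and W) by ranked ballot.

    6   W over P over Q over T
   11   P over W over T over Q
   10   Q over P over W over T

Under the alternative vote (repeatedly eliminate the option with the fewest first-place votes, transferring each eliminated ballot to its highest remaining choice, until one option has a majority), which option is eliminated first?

Round 1: P 11, Q 10, W 6, T 0. T has the fewest and is eliminated.
Round 2: P 11, Q 10, W 6. W has the fewest and is eliminated.
Round 3: P 17, Q 10. P has a majority.

T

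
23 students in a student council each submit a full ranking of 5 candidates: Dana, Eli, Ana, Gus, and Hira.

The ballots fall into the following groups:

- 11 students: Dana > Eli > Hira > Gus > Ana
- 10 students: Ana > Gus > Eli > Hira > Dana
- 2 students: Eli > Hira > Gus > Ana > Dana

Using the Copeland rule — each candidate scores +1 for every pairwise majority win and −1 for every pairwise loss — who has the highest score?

Eli

Pairwise results:
  Dana vs Eli: Eli wins 12–11.
  Dana vs Ana: Ana wins 12–11.
  Dana vs Gus: Gus wins 12–11.
  Dana vs Hira: Hira wins 12–11.
  Eli vs Ana: Eli wins 13–10.
  Eli vs Gus: Eli wins 13–10.
  Eli vs Hira: Eli wins 23–0.
  Ana vs Gus: Gus wins 13–10.
  Ana vs Hira: Hira wins 13–10.
  Gus vs Hira: Hira wins 13–10.
Copeland scores (wins − losses):
  Dana: 0 − 4 = -4
  Eli: 4 − 0 = 4
  Ana: 1 − 3 = -2
  Gus: 2 − 2 = 0
  Hira: 3 − 1 = 2
Eli has the best Copeland score.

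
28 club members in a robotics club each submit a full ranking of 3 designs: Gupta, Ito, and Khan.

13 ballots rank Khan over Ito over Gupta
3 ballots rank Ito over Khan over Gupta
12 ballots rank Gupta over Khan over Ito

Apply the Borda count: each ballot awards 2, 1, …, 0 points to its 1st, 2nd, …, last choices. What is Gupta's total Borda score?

24

Borda scores:
  Gupta: 13·0 + 3·0 + 12·2 = 24
  Ito: 13·1 + 3·2 + 12·0 = 19
  Khan: 13·2 + 3·1 + 12·1 = 41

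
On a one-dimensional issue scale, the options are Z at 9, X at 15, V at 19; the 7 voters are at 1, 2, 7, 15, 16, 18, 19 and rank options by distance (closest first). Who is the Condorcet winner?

X

With single-peaked preferences on a line, the Condorcet winner is the candidate closest to the median voter.
The median voter (position 15) is closest to X at 15.
Check: X vs Z — voters closer to X: 4 of 7.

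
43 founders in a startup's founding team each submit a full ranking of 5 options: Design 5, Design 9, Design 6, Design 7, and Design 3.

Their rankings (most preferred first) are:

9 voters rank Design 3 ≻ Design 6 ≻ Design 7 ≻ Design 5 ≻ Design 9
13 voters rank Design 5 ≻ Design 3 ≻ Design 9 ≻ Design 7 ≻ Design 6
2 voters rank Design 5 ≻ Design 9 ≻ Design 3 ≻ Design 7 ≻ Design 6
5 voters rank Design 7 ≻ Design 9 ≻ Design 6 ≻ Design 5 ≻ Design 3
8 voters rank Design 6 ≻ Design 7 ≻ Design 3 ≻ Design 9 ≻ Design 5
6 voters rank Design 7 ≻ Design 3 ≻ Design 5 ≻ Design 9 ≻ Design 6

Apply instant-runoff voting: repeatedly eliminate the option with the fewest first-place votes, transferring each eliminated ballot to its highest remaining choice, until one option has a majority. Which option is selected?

Round 1: Design 5 15, Design 7 11, Design 3 9, Design 6 8, Design 9 0. Design 9 has the fewest and is eliminated.
Round 2: Design 5 15, Design 7 11, Design 3 9, Design 6 8. Design 6 has the fewest and is eliminated.
Round 3: Design 7 19, Design 5 15, Design 3 9. Design 3 has the fewest and is eliminated.
Round 4: Design 7 28, Design 5 15. Design 7 has a majority.

Design 7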